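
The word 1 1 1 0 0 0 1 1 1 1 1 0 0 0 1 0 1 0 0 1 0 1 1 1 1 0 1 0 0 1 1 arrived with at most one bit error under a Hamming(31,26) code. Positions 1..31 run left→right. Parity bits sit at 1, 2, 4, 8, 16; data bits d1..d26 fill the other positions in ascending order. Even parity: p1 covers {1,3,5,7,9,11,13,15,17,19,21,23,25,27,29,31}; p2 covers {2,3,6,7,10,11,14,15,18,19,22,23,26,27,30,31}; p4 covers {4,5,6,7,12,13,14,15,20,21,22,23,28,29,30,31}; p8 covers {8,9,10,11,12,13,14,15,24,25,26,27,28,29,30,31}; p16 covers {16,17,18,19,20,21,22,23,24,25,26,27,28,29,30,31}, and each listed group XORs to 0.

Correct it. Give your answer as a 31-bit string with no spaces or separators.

s1 (pos 1,3,5,7,9,11,13,15,17,19,21,23,25,27,29,31): 1⊕1⊕0⊕1⊕1⊕1⊕0⊕1⊕1⊕0⊕0⊕1⊕1⊕1⊕0⊕1 = 1
s2 (pos 2,3,6,7,10,11,14,15,18,19,22,23,26,27,30,31): 1⊕1⊕0⊕1⊕1⊕1⊕0⊕1⊕0⊕0⊕1⊕1⊕0⊕1⊕1⊕1 = 1
s4 (pos 4,5,6,7,12,13,14,15,20,21,22,23,28,29,30,31): 0⊕0⊕0⊕1⊕0⊕0⊕0⊕1⊕1⊕0⊕1⊕1⊕0⊕0⊕1⊕1 = 1
s8 (pos 8,9,10,11,12,13,14,15,24,25,26,27,28,29,30,31): 1⊕1⊕1⊕1⊕0⊕0⊕0⊕1⊕1⊕1⊕0⊕1⊕0⊕0⊕1⊕1 = 0
s16 (pos 16,17,18,19,20,21,22,23,24,25,26,27,28,29,30,31): 0⊕1⊕0⊕0⊕1⊕0⊕1⊕1⊕1⊕1⊕0⊕1⊕0⊕0⊕1⊕1 = 1
Syndrome s16…s1 = 10111 → error at position 23.
Flip position 23: 1110001111100010100101111010011 → 1110001111100010100101011010011

1110001111100010100101011010011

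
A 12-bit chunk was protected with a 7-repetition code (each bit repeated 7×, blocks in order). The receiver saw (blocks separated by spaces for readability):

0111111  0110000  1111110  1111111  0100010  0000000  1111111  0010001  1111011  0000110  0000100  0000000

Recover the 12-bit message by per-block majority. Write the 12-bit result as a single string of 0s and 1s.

101100101000

Block 1 (0111111): 6 ones → 1
Block 2 (0110000): 2 ones → 0
Block 3 (1111110): 6 ones → 1
Block 4 (1111111): 7 ones → 1
Block 5 (0100010): 2 ones → 0
Block 6 (0000000): 0 ones → 0
Block 7 (1111111): 7 ones → 1
Block 8 (0010001): 2 ones → 0
Block 9 (1111011): 6 ones → 1
Block 10 (0000110): 2 ones → 0
Block 11 (0000100): 1 one → 0
Block 12 (0000000): 0 ones → 0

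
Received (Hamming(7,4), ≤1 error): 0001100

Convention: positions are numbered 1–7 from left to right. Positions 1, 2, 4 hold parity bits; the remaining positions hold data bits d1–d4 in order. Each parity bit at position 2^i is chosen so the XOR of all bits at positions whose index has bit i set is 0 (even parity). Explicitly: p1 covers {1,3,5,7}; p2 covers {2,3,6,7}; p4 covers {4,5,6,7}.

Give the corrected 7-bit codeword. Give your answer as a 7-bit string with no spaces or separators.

1001100

s1 (pos 1,3,5,7): 0⊕0⊕1⊕0 = 1
s2 (pos 2,3,6,7): 0⊕0⊕0⊕0 = 0
s4 (pos 4,5,6,7): 1⊕1⊕0⊕0 = 0
Syndrome s4…s1 = 001 → error at position 1.
Flip position 1: 0001100 → 1001100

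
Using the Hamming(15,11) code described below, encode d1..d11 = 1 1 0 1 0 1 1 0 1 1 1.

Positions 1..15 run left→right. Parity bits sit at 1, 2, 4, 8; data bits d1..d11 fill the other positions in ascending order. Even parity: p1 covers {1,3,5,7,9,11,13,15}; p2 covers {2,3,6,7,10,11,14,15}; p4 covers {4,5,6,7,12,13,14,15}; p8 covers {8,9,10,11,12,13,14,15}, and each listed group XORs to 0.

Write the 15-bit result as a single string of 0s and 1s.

Place data at non-parity positions: p1 p2 1 p4 1 0 1 p8 0 1 1 0 1 1 1
p1 (pos 1,3,5,7,9,11,13,15): XOR of data positions = 1⊕1⊕1⊕0⊕1⊕1⊕1 = 0
p2 (pos 2,3,6,7,10,11,14,15): XOR of data positions = 1⊕0⊕1⊕1⊕1⊕1⊕1 = 0
p4 (pos 4,5,6,7,12,13,14,15): XOR of data positions = 1⊕0⊕1⊕0⊕1⊕1⊕1 = 1
p8 (pos 8,9,10,11,12,13,14,15): XOR of data positions = 0⊕1⊕1⊕0⊕1⊕1⊕1 = 1
Codeword: 001110110110111

001110110110111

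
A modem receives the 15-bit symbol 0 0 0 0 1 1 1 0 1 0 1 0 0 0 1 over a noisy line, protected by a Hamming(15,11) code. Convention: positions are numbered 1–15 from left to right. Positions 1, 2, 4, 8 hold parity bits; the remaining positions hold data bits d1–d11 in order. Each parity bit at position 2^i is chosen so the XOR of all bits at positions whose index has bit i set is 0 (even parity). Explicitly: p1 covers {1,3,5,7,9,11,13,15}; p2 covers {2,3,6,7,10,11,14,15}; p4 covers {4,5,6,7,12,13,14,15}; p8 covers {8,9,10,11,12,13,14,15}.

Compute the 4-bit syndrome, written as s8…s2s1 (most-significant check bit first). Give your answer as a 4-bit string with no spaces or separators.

s1 (pos 1,3,5,7,9,11,13,15): 0⊕0⊕1⊕1⊕1⊕1⊕0⊕1 = 1
s2 (pos 2,3,6,7,10,11,14,15): 0⊕0⊕1⊕1⊕0⊕1⊕0⊕1 = 0
s4 (pos 4,5,6,7,12,13,14,15): 0⊕1⊕1⊕1⊕0⊕0⊕0⊕1 = 0
s8 (pos 8,9,10,11,12,13,14,15): 0⊕1⊕0⊕1⊕0⊕0⊕0⊕1 = 1
Syndrome s8…s1 = 1001 → error at position 9.

1001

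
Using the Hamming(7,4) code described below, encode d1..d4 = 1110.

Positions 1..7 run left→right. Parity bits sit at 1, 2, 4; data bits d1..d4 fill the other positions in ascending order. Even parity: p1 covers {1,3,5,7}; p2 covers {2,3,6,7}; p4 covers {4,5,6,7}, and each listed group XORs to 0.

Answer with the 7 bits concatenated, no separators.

0010110

Place data at non-parity positions: p1 p2 1 p4 1 1 0
p1 (pos 1,3,5,7): XOR of data positions = 1⊕1⊕0 = 0
p2 (pos 2,3,6,7): XOR of data positions = 1⊕1⊕0 = 0
p4 (pos 4,5,6,7): XOR of data positions = 1⊕1⊕0 = 0
Codeword: 0010110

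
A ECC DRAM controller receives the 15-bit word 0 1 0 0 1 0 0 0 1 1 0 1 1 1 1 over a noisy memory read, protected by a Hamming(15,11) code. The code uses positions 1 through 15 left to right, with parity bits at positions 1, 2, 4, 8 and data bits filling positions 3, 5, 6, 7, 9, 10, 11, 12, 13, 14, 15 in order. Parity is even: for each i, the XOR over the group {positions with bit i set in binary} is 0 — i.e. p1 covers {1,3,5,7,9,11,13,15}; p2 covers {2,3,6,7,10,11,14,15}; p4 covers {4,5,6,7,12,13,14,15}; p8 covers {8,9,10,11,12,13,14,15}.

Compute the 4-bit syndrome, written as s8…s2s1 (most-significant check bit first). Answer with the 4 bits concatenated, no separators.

s1 (pos 1,3,5,7,9,11,13,15): 0⊕0⊕1⊕0⊕1⊕0⊕1⊕1 = 0
s2 (pos 2,3,6,7,10,11,14,15): 1⊕0⊕0⊕0⊕1⊕0⊕1⊕1 = 0
s4 (pos 4,5,6,7,12,13,14,15): 0⊕1⊕0⊕0⊕1⊕1⊕1⊕1 = 1
s8 (pos 8,9,10,11,12,13,14,15): 0⊕1⊕1⊕0⊕1⊕1⊕1⊕1 = 0
Syndrome s8…s1 = 0100 → error at position 4.

0100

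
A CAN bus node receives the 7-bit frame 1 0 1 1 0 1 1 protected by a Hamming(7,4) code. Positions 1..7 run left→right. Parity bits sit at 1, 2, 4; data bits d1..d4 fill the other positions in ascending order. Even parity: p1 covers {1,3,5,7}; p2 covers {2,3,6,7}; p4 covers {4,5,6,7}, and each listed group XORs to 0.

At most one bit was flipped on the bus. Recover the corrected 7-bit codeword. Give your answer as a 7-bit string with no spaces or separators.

1011010

s1 (pos 1,3,5,7): 1⊕1⊕0⊕1 = 1
s2 (pos 2,3,6,7): 0⊕1⊕1⊕1 = 1
s4 (pos 4,5,6,7): 1⊕0⊕1⊕1 = 1
Syndrome s4…s1 = 111 → error at position 7.
Flip position 7: 1011011 → 1011010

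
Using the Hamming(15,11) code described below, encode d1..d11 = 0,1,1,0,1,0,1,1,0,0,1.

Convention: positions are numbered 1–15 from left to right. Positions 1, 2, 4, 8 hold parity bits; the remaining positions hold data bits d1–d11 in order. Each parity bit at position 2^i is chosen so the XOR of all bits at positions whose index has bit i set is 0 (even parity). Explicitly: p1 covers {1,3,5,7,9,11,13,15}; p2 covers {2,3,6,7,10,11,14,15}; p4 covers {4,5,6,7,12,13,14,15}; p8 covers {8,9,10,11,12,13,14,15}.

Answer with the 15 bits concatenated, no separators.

010011001011001

Place data at non-parity positions: p1 p2 0 p4 1 1 0 p8 1 0 1 1 0 0 1
p1 (pos 1,3,5,7,9,11,13,15): XOR of data positions = 0⊕1⊕0⊕1⊕1⊕0⊕1 = 0
p2 (pos 2,3,6,7,10,11,14,15): XOR of data positions = 0⊕1⊕0⊕0⊕1⊕0⊕1 = 1
p4 (pos 4,5,6,7,12,13,14,15): XOR of data positions = 1⊕1⊕0⊕1⊕0⊕0⊕1 = 0
p8 (pos 8,9,10,11,12,13,14,15): XOR of data positions = 1⊕0⊕1⊕1⊕0⊕0⊕1 = 0
Codeword: 010011001011001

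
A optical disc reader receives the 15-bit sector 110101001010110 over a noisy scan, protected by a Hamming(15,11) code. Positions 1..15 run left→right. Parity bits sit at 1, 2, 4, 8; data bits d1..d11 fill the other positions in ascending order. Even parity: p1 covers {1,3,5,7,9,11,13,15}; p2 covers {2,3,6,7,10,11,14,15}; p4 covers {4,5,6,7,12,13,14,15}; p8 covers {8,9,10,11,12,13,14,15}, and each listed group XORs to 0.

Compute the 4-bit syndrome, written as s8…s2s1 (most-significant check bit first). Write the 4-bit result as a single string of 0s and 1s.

0000

s1 (pos 1,3,5,7,9,11,13,15): 1⊕0⊕0⊕0⊕1⊕1⊕1⊕0 = 0
s2 (pos 2,3,6,7,10,11,14,15): 1⊕0⊕1⊕0⊕0⊕1⊕1⊕0 = 0
s4 (pos 4,5,6,7,12,13,14,15): 1⊕0⊕1⊕0⊕0⊕1⊕1⊕0 = 0
s8 (pos 8,9,10,11,12,13,14,15): 0⊕1⊕0⊕1⊕0⊕1⊕1⊕0 = 0
Syndrome s8…s1 = 0000 → no error.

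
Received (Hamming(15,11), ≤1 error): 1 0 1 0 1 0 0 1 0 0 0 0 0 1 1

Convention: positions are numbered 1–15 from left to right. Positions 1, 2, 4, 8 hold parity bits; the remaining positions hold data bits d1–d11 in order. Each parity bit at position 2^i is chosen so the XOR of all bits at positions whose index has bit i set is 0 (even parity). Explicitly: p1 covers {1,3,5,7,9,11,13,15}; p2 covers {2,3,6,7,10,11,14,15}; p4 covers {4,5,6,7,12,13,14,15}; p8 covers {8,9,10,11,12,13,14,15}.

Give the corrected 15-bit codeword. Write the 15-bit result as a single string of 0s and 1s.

s1 (pos 1,3,5,7,9,11,13,15): 1⊕1⊕1⊕0⊕0⊕0⊕0⊕1 = 0
s2 (pos 2,3,6,7,10,11,14,15): 0⊕1⊕0⊕0⊕0⊕0⊕1⊕1 = 1
s4 (pos 4,5,6,7,12,13,14,15): 0⊕1⊕0⊕0⊕0⊕0⊕1⊕1 = 1
s8 (pos 8,9,10,11,12,13,14,15): 1⊕0⊕0⊕0⊕0⊕0⊕1⊕1 = 1
Syndrome s8…s1 = 1110 → error at position 14.
Flip position 14: 101010010000011 → 101010010000001

101010010000001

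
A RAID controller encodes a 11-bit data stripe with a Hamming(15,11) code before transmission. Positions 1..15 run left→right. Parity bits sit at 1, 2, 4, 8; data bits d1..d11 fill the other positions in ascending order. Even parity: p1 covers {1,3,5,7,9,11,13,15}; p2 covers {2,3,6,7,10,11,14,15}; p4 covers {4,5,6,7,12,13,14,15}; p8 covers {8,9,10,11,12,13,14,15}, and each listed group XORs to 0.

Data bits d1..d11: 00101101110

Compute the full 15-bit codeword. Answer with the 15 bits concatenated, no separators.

Place data at non-parity positions: p1 p2 0 p4 0 1 0 p8 1 1 0 1 1 1 0
p1 (pos 1,3,5,7,9,11,13,15): XOR of data positions = 0⊕0⊕0⊕1⊕0⊕1⊕0 = 0
p2 (pos 2,3,6,7,10,11,14,15): XOR of data positions = 0⊕1⊕0⊕1⊕0⊕1⊕0 = 1
p4 (pos 4,5,6,7,12,13,14,15): XOR of data positions = 0⊕1⊕0⊕1⊕1⊕1⊕0 = 0
p8 (pos 8,9,10,11,12,13,14,15): XOR of data positions = 1⊕1⊕0⊕1⊕1⊕1⊕0 = 1
Codeword: 010001011101110

010001011101110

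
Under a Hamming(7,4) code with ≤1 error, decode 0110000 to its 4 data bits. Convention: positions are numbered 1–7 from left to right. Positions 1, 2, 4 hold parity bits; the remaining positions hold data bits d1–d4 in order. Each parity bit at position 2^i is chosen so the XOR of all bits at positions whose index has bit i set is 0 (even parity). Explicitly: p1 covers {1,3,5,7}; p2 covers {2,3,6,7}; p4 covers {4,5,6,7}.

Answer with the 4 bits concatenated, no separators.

s1 (pos 1,3,5,7): 0⊕1⊕0⊕0 = 1
s2 (pos 2,3,6,7): 1⊕1⊕0⊕0 = 0
s4 (pos 4,5,6,7): 0⊕0⊕0⊕0 = 0
Syndrome s4…s1 = 001 → error at position 1.
Flip position 1: 0110000 → 1110000
Read data bits from positions 3,5,6,7: 1000

1000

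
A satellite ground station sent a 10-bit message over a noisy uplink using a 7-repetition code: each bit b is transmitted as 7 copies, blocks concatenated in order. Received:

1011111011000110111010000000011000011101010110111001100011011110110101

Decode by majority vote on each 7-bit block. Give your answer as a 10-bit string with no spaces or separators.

1010011011

Block 1 (1011111): 6 ones → 1
Block 2 (0110001): 3 ones → 0
Block 3 (1011101): 5 ones → 1
Block 4 (0000000): 0 ones → 0
Block 5 (0110000): 2 ones → 0
Block 6 (1110101): 5 ones → 1
Block 7 (0110111): 5 ones → 1
Block 8 (0011000): 2 ones → 0
Block 9 (1101111): 6 ones → 1
Block 10 (0110101): 4 ones → 1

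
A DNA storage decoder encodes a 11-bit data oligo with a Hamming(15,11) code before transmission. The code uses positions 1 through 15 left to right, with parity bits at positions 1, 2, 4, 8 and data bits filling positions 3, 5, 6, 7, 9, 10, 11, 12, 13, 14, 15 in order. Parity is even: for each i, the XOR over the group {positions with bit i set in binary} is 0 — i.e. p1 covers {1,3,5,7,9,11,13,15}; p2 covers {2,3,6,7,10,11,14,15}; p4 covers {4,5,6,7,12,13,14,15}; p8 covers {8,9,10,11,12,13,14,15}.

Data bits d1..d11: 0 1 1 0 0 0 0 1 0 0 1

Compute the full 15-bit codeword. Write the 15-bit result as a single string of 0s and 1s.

000011000001001

Place data at non-parity positions: p1 p2 0 p4 1 1 0 p8 0 0 0 1 0 0 1
p1 (pos 1,3,5,7,9,11,13,15): XOR of data positions = 0⊕1⊕0⊕0⊕0⊕0⊕1 = 0
p2 (pos 2,3,6,7,10,11,14,15): XOR of data positions = 0⊕1⊕0⊕0⊕0⊕0⊕1 = 0
p4 (pos 4,5,6,7,12,13,14,15): XOR of data positions = 1⊕1⊕0⊕1⊕0⊕0⊕1 = 0
p8 (pos 8,9,10,11,12,13,14,15): XOR of data positions = 0⊕0⊕0⊕1⊕0⊕0⊕1 = 0
Codeword: 000011000001001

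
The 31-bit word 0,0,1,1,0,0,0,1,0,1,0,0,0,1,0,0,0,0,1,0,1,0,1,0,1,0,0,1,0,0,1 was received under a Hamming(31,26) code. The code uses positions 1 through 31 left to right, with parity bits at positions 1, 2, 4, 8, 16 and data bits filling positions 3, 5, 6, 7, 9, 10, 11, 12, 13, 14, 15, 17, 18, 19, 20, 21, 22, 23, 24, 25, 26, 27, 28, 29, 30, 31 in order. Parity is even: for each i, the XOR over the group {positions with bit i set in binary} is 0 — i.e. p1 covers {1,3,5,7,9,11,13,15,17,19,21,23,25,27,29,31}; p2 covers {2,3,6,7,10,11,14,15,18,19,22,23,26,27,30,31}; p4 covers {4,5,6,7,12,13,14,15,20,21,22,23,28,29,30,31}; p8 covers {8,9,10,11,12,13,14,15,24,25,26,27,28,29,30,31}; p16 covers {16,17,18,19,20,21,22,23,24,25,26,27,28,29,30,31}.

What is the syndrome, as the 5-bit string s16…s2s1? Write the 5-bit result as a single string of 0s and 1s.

s1 (pos 1,3,5,7,9,11,13,15,17,19,21,23,25,27,29,31): 0⊕1⊕0⊕0⊕0⊕0⊕0⊕0⊕0⊕1⊕1⊕1⊕1⊕0⊕0⊕1 = 0
s2 (pos 2,3,6,7,10,11,14,15,18,19,22,23,26,27,30,31): 0⊕1⊕0⊕0⊕1⊕0⊕1⊕0⊕0⊕1⊕0⊕1⊕0⊕0⊕0⊕1 = 0
s4 (pos 4,5,6,7,12,13,14,15,20,21,22,23,28,29,30,31): 1⊕0⊕0⊕0⊕0⊕0⊕1⊕0⊕0⊕1⊕0⊕1⊕1⊕0⊕0⊕1 = 0
s8 (pos 8,9,10,11,12,13,14,15,24,25,26,27,28,29,30,31): 1⊕0⊕1⊕0⊕0⊕0⊕1⊕0⊕0⊕1⊕0⊕0⊕1⊕0⊕0⊕1 = 0
s16 (pos 16,17,18,19,20,21,22,23,24,25,26,27,28,29,30,31): 0⊕0⊕0⊕1⊕0⊕1⊕0⊕1⊕0⊕1⊕0⊕0⊕1⊕0⊕0⊕1 = 0
Syndrome s16…s1 = 00000 → no error.

00000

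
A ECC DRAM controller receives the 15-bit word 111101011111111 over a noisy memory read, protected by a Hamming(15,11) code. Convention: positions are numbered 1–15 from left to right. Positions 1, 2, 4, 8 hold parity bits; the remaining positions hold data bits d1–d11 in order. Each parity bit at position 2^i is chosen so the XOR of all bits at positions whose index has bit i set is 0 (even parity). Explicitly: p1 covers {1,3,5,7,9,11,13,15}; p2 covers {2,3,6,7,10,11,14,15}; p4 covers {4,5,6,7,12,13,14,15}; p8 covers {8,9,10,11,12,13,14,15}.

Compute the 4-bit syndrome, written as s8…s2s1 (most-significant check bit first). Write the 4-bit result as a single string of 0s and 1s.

0010

s1 (pos 1,3,5,7,9,11,13,15): 1⊕1⊕0⊕0⊕1⊕1⊕1⊕1 = 0
s2 (pos 2,3,6,7,10,11,14,15): 1⊕1⊕1⊕0⊕1⊕1⊕1⊕1 = 1
s4 (pos 4,5,6,7,12,13,14,15): 1⊕0⊕1⊕0⊕1⊕1⊕1⊕1 = 0
s8 (pos 8,9,10,11,12,13,14,15): 1⊕1⊕1⊕1⊕1⊕1⊕1⊕1 = 0
Syndrome s8…s1 = 0010 → error at position 2.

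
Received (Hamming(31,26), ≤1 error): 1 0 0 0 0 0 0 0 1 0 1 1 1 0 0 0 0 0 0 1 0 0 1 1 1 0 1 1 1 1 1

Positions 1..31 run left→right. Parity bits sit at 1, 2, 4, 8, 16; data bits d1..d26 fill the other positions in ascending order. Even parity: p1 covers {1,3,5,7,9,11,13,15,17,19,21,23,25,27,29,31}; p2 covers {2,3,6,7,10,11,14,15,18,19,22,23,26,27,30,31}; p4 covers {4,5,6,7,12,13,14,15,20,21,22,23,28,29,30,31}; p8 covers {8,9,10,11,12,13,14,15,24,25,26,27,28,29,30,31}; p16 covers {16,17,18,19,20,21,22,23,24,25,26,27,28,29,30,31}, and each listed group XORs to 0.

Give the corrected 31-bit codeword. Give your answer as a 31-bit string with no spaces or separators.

s1 (pos 1,3,5,7,9,11,13,15,17,19,21,23,25,27,29,31): 1⊕0⊕0⊕0⊕1⊕1⊕1⊕0⊕0⊕0⊕0⊕1⊕1⊕1⊕1⊕1 = 1
s2 (pos 2,3,6,7,10,11,14,15,18,19,22,23,26,27,30,31): 0⊕0⊕0⊕0⊕0⊕1⊕0⊕0⊕0⊕0⊕0⊕1⊕0⊕1⊕1⊕1 = 1
s4 (pos 4,5,6,7,12,13,14,15,20,21,22,23,28,29,30,31): 0⊕0⊕0⊕0⊕1⊕1⊕0⊕0⊕1⊕0⊕0⊕1⊕1⊕1⊕1⊕1 = 0
s8 (pos 8,9,10,11,12,13,14,15,24,25,26,27,28,29,30,31): 0⊕1⊕0⊕1⊕1⊕1⊕0⊕0⊕1⊕1⊕0⊕1⊕1⊕1⊕1⊕1 = 1
s16 (pos 16,17,18,19,20,21,22,23,24,25,26,27,28,29,30,31): 0⊕0⊕0⊕0⊕1⊕0⊕0⊕1⊕1⊕1⊕0⊕1⊕1⊕1⊕1⊕1 = 1
Syndrome s16…s1 = 11011 → error at position 27.
Flip position 27: 1000000010111000000100111011111 → 1000000010111000000100111001111

1000000010111000000100111001111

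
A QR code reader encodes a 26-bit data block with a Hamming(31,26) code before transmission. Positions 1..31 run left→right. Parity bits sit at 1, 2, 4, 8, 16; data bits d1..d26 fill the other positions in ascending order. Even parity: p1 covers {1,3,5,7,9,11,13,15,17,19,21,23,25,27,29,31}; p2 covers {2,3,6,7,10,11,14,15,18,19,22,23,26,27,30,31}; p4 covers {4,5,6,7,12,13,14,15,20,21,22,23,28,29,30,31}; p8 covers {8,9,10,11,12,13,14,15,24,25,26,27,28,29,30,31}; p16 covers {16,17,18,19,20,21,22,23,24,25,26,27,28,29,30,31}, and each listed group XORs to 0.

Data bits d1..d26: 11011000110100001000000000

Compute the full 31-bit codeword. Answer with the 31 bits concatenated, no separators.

Place data at non-parity positions: p1 p2 1 p4 1 0 1 p8 1 0 0 0 1 1 0 p16 1 0 0 0 0 1 0 0 0 0 0 0 0 0 0
p1 (pos 1,3,5,7,9,11,13,15,17,19,21,23,25,27,29,31): XOR of data positions = 1⊕1⊕1⊕1⊕0⊕1⊕0⊕1⊕0⊕0⊕0⊕0⊕0⊕0⊕0 = 0
p2 (pos 2,3,6,7,10,11,14,15,18,19,22,23,26,27,30,31): XOR of data positions = 1⊕0⊕1⊕0⊕0⊕1⊕0⊕0⊕0⊕1⊕0⊕0⊕0⊕0⊕0 = 0
p4 (pos 4,5,6,7,12,13,14,15,20,21,22,23,28,29,30,31): XOR of data positions = 1⊕0⊕1⊕0⊕1⊕1⊕0⊕0⊕0⊕1⊕0⊕0⊕0⊕0⊕0 = 1
p8 (pos 8,9,10,11,12,13,14,15,24,25,26,27,28,29,30,31): XOR of data positions = 1⊕0⊕0⊕0⊕1⊕1⊕0⊕0⊕0⊕0⊕0⊕0⊕0⊕0⊕0 = 1
p16 (pos 16,17,18,19,20,21,22,23,24,25,26,27,28,29,30,31): XOR of data positions = 1⊕0⊕0⊕0⊕0⊕1⊕0⊕0⊕0⊕0⊕0⊕0⊕0⊕0⊕0 = 0
Codeword: 0011101110001100100001000000000

0011101110001100100001000000000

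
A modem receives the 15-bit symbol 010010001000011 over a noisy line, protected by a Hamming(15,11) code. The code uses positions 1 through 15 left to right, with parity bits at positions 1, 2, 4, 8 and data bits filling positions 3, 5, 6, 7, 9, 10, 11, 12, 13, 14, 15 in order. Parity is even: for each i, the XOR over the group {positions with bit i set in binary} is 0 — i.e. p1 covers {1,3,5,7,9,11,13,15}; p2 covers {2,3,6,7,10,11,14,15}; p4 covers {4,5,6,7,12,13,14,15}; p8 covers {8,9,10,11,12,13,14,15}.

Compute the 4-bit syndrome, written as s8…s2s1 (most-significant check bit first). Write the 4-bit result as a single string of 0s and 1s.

1111

s1 (pos 1,3,5,7,9,11,13,15): 0⊕0⊕1⊕0⊕1⊕0⊕0⊕1 = 1
s2 (pos 2,3,6,7,10,11,14,15): 1⊕0⊕0⊕0⊕0⊕0⊕1⊕1 = 1
s4 (pos 4,5,6,7,12,13,14,15): 0⊕1⊕0⊕0⊕0⊕0⊕1⊕1 = 1
s8 (pos 8,9,10,11,12,13,14,15): 0⊕1⊕0⊕0⊕0⊕0⊕1⊕1 = 1
Syndrome s8…s1 = 1111 → error at position 15.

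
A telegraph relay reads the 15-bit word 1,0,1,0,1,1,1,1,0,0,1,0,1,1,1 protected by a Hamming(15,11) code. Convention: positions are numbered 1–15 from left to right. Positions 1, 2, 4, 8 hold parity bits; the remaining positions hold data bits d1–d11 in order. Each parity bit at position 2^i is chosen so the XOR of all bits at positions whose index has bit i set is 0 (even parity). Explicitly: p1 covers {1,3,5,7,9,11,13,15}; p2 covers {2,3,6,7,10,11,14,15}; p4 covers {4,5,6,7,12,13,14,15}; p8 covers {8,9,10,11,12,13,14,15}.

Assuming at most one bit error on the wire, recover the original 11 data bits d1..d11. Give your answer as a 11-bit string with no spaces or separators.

s1 (pos 1,3,5,7,9,11,13,15): 1⊕1⊕1⊕1⊕0⊕1⊕1⊕1 = 1
s2 (pos 2,3,6,7,10,11,14,15): 0⊕1⊕1⊕1⊕0⊕1⊕1⊕1 = 0
s4 (pos 4,5,6,7,12,13,14,15): 0⊕1⊕1⊕1⊕0⊕1⊕1⊕1 = 0
s8 (pos 8,9,10,11,12,13,14,15): 1⊕0⊕0⊕1⊕0⊕1⊕1⊕1 = 1
Syndrome s8…s1 = 1001 → error at position 9.
Flip position 9: 101011110010111 → 101011111010111
Read data bits from positions 3,5,6,7,9,10,11,12,13,14,15: 11111010111

11111010111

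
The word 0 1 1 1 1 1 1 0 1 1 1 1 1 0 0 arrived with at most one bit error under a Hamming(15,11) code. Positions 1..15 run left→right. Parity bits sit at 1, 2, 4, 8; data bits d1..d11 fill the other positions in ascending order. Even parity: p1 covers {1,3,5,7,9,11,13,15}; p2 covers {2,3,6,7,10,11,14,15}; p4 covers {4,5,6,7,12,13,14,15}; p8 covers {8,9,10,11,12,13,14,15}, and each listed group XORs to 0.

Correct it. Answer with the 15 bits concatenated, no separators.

s1 (pos 1,3,5,7,9,11,13,15): 0⊕1⊕1⊕1⊕1⊕1⊕1⊕0 = 0
s2 (pos 2,3,6,7,10,11,14,15): 1⊕1⊕1⊕1⊕1⊕1⊕0⊕0 = 0
s4 (pos 4,5,6,7,12,13,14,15): 1⊕1⊕1⊕1⊕1⊕1⊕0⊕0 = 0
s8 (pos 8,9,10,11,12,13,14,15): 0⊕1⊕1⊕1⊕1⊕1⊕0⊕0 = 1
Syndrome s8…s1 = 1000 → error at position 8.
Flip position 8: 011111101111100 → 011111111111100

011111111111100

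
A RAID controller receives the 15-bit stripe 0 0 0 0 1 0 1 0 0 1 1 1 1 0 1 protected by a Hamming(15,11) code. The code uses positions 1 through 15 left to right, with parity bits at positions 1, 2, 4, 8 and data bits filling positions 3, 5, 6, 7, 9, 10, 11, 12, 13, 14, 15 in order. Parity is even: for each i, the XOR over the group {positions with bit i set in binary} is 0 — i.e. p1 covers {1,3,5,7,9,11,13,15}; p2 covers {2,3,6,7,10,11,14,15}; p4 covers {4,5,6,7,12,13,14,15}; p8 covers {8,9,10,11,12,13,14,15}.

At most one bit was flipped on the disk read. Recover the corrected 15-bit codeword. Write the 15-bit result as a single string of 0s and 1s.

s1 (pos 1,3,5,7,9,11,13,15): 0⊕0⊕1⊕1⊕0⊕1⊕1⊕1 = 1
s2 (pos 2,3,6,7,10,11,14,15): 0⊕0⊕0⊕1⊕1⊕1⊕0⊕1 = 0
s4 (pos 4,5,6,7,12,13,14,15): 0⊕1⊕0⊕1⊕1⊕1⊕0⊕1 = 1
s8 (pos 8,9,10,11,12,13,14,15): 0⊕0⊕1⊕1⊕1⊕1⊕0⊕1 = 1
Syndrome s8…s1 = 1101 → error at position 13.
Flip position 13: 000010100111101 → 000010100111001

000010100111001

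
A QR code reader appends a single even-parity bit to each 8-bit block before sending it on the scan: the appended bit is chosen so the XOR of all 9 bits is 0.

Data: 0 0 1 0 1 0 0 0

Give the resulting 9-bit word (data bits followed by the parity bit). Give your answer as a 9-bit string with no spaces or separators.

001010000

XOR of the 8 data bits: 0⊕0⊕1⊕0⊕1⊕0⊕0⊕0 = 0
Parity bit = 0 (so all 9 bits XOR to 0).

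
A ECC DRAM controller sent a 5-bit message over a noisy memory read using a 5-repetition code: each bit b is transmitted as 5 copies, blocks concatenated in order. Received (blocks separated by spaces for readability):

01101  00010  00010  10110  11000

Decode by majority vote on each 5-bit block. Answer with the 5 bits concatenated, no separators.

10010

Block 1 (01101): 3 ones → 1
Block 2 (00010): 1 one → 0
Block 3 (00010): 1 one → 0
Block 4 (10110): 3 ones → 1
Block 5 (11000): 2 ones → 0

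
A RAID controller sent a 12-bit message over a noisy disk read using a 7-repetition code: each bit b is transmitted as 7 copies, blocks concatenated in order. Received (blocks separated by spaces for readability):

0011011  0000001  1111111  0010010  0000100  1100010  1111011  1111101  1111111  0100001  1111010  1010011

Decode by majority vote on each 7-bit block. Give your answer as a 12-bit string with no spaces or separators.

Block 1 (0011011): 4 ones → 1
Block 2 (0000001): 1 one → 0
Block 3 (1111111): 7 ones → 1
Block 4 (0010010): 2 ones → 0
Block 5 (0000100): 1 one → 0
Block 6 (1100010): 3 ones → 0
Block 7 (1111011): 6 ones → 1
Block 8 (1111101): 6 ones → 1
Block 9 (1111111): 7 ones → 1
Block 10 (0100001): 2 ones → 0
Block 11 (1111010): 5 ones → 1
Block 12 (1010011): 4 ones → 1

101000111011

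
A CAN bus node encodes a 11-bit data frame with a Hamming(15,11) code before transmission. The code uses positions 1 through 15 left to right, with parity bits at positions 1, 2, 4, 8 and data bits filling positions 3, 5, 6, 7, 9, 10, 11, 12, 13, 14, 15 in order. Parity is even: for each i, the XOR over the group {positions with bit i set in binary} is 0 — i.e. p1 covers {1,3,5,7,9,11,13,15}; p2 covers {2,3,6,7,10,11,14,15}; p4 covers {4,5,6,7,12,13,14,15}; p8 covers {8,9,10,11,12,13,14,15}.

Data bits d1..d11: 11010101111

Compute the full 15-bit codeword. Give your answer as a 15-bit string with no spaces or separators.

111010110101111

Place data at non-parity positions: p1 p2 1 p4 1 0 1 p8 0 1 0 1 1 1 1
p1 (pos 1,3,5,7,9,11,13,15): XOR of data positions = 1⊕1⊕1⊕0⊕0⊕1⊕1 = 1
p2 (pos 2,3,6,7,10,11,14,15): XOR of data positions = 1⊕0⊕1⊕1⊕0⊕1⊕1 = 1
p4 (pos 4,5,6,7,12,13,14,15): XOR of data positions = 1⊕0⊕1⊕1⊕1⊕1⊕1 = 0
p8 (pos 8,9,10,11,12,13,14,15): XOR of data positions = 0⊕1⊕0⊕1⊕1⊕1⊕1 = 1
Codeword: 111010110101111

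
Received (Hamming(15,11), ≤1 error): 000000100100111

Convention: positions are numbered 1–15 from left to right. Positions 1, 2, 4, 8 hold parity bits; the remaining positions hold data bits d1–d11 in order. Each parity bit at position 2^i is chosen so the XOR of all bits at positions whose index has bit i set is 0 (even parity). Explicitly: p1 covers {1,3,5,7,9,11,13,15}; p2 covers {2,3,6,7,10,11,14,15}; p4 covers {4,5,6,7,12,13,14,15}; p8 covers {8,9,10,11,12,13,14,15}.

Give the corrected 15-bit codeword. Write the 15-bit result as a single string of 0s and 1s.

100000100100111

s1 (pos 1,3,5,7,9,11,13,15): 0⊕0⊕0⊕1⊕0⊕0⊕1⊕1 = 1
s2 (pos 2,3,6,7,10,11,14,15): 0⊕0⊕0⊕1⊕1⊕0⊕1⊕1 = 0
s4 (pos 4,5,6,7,12,13,14,15): 0⊕0⊕0⊕1⊕0⊕1⊕1⊕1 = 0
s8 (pos 8,9,10,11,12,13,14,15): 0⊕0⊕1⊕0⊕0⊕1⊕1⊕1 = 0
Syndrome s8…s1 = 0001 → error at position 1.
Flip position 1: 000000100100111 → 100000100100111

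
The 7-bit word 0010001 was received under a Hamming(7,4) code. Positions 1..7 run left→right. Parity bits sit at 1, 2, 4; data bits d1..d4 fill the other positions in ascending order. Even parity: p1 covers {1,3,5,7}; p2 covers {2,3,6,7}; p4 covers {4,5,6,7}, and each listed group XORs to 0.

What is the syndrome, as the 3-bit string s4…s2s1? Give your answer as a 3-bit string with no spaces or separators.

100

s1 (pos 1,3,5,7): 0⊕1⊕0⊕1 = 0
s2 (pos 2,3,6,7): 0⊕1⊕0⊕1 = 0
s4 (pos 4,5,6,7): 0⊕0⊕0⊕1 = 1
Syndrome s4…s1 = 100 → error at position 4.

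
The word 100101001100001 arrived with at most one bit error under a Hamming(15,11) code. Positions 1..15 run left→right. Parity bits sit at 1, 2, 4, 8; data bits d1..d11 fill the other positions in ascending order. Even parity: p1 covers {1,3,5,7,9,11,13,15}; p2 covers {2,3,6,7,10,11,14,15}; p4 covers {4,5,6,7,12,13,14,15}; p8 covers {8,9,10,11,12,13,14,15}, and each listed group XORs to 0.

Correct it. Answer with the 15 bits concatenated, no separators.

s1 (pos 1,3,5,7,9,11,13,15): 1⊕0⊕0⊕0⊕1⊕0⊕0⊕1 = 1
s2 (pos 2,3,6,7,10,11,14,15): 0⊕0⊕1⊕0⊕1⊕0⊕0⊕1 = 1
s4 (pos 4,5,6,7,12,13,14,15): 1⊕0⊕1⊕0⊕0⊕0⊕0⊕1 = 1
s8 (pos 8,9,10,11,12,13,14,15): 0⊕1⊕1⊕0⊕0⊕0⊕0⊕1 = 1
Syndrome s8…s1 = 1111 → error at position 15.
Flip position 15: 100101001100001 → 100101001100000

100101001100000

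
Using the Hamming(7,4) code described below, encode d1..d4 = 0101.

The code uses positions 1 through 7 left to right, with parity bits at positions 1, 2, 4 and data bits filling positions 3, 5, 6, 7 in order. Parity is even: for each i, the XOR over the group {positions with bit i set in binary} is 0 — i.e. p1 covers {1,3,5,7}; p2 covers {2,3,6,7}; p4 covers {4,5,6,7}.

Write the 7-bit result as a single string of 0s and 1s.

0100101

Place data at non-parity positions: p1 p2 0 p4 1 0 1
p1 (pos 1,3,5,7): XOR of data positions = 0⊕1⊕1 = 0
p2 (pos 2,3,6,7): XOR of data positions = 0⊕0⊕1 = 1
p4 (pos 4,5,6,7): XOR of data positions = 1⊕0⊕1 = 0
Codeword: 0100101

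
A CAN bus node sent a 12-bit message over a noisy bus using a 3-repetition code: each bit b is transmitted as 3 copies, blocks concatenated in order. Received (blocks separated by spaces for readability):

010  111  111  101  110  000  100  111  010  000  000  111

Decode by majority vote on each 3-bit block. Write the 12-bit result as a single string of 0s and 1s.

011110010001

Block 1 (010): 1 one → 0
Block 2 (111): 3 ones → 1
Block 3 (111): 3 ones → 1
Block 4 (101): 2 ones → 1
Block 5 (110): 2 ones → 1
Block 6 (000): 0 ones → 0
Block 7 (100): 1 one → 0
Block 8 (111): 3 ones → 1
Block 9 (010): 1 one → 0
Block 10 (000): 0 ones → 0
Block 11 (000): 0 ones → 0
Block 12 (111): 3 ones → 1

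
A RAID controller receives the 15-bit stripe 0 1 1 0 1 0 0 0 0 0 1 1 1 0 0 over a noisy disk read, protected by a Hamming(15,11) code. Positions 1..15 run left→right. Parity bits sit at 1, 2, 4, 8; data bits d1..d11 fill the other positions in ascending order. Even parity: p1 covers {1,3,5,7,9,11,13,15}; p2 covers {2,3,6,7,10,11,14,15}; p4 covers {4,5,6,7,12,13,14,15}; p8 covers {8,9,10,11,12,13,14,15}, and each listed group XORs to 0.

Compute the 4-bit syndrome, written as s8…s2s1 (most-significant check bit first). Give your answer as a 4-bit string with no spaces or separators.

s1 (pos 1,3,5,7,9,11,13,15): 0⊕1⊕1⊕0⊕0⊕1⊕1⊕0 = 0
s2 (pos 2,3,6,7,10,11,14,15): 1⊕1⊕0⊕0⊕0⊕1⊕0⊕0 = 1
s4 (pos 4,5,6,7,12,13,14,15): 0⊕1⊕0⊕0⊕1⊕1⊕0⊕0 = 1
s8 (pos 8,9,10,11,12,13,14,15): 0⊕0⊕0⊕1⊕1⊕1⊕0⊕0 = 1
Syndrome s8…s1 = 1110 → error at position 14.

1110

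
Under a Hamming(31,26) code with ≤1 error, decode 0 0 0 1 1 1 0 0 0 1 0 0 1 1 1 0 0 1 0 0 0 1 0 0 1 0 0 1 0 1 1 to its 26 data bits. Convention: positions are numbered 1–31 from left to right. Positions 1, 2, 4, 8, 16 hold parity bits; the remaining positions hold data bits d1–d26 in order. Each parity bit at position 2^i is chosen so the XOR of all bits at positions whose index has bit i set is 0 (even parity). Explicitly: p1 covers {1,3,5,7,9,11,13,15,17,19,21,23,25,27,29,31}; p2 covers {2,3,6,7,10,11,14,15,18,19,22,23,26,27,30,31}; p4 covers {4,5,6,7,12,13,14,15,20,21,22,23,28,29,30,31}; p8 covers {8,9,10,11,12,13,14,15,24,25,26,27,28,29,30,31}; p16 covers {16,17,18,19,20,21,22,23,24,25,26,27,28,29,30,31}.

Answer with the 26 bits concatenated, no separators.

01100100111010001001001011

s1 (pos 1,3,5,7,9,11,13,15,17,19,21,23,25,27,29,31): 0⊕0⊕1⊕0⊕0⊕0⊕1⊕1⊕0⊕0⊕0⊕0⊕1⊕0⊕0⊕1 = 1
s2 (pos 2,3,6,7,10,11,14,15,18,19,22,23,26,27,30,31): 0⊕0⊕1⊕0⊕1⊕0⊕1⊕1⊕1⊕0⊕1⊕0⊕0⊕0⊕1⊕1 = 0
s4 (pos 4,5,6,7,12,13,14,15,20,21,22,23,28,29,30,31): 1⊕1⊕1⊕0⊕0⊕1⊕1⊕1⊕0⊕0⊕1⊕0⊕1⊕0⊕1⊕1 = 0
s8 (pos 8,9,10,11,12,13,14,15,24,25,26,27,28,29,30,31): 0⊕0⊕1⊕0⊕0⊕1⊕1⊕1⊕0⊕1⊕0⊕0⊕1⊕0⊕1⊕1 = 0
s16 (pos 16,17,18,19,20,21,22,23,24,25,26,27,28,29,30,31): 0⊕0⊕1⊕0⊕0⊕0⊕1⊕0⊕0⊕1⊕0⊕0⊕1⊕0⊕1⊕1 = 0
Syndrome s16…s1 = 00001 → error at position 1.
Flip position 1: 0001110001001110010001001001011 → 1001110001001110010001001001011
Read data bits from positions 3,5,6,7,9,10,11,12,13,14,15,17,18,19,20,21,22,23,24,25,26,27,28,29,30,31: 01100100111010001001001011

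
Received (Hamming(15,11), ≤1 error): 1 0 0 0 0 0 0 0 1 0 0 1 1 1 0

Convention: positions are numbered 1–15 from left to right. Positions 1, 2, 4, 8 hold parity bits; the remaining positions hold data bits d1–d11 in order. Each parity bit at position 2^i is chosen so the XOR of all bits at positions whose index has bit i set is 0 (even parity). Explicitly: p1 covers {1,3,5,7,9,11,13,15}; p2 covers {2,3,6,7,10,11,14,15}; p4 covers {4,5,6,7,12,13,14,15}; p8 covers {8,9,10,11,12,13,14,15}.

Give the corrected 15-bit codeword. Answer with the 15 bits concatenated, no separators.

s1 (pos 1,3,5,7,9,11,13,15): 1⊕0⊕0⊕0⊕1⊕0⊕1⊕0 = 1
s2 (pos 2,3,6,7,10,11,14,15): 0⊕0⊕0⊕0⊕0⊕0⊕1⊕0 = 1
s4 (pos 4,5,6,7,12,13,14,15): 0⊕0⊕0⊕0⊕1⊕1⊕1⊕0 = 1
s8 (pos 8,9,10,11,12,13,14,15): 0⊕1⊕0⊕0⊕1⊕1⊕1⊕0 = 0
Syndrome s8…s1 = 0111 → error at position 7.
Flip position 7: 100000001001110 → 100000101001110

100000101001110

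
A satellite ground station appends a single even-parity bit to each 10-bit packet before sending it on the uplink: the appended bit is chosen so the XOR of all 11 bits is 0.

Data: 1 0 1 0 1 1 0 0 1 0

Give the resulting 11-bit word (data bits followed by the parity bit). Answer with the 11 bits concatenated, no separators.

10101100101

XOR of the 10 data bits: 1⊕0⊕1⊕0⊕1⊕1⊕0⊕0⊕1⊕0 = 1
Parity bit = 1 (so all 11 bits XOR to 0).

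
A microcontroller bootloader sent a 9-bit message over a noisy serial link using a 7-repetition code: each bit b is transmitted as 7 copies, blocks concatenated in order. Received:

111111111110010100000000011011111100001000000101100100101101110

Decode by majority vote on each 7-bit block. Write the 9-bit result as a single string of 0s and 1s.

110010001

Block 1 (1111111): 7 ones → 1
Block 2 (1111001): 5 ones → 1
Block 3 (0100000): 1 one → 0
Block 4 (0000110): 2 ones → 0
Block 5 (1111110): 6 ones → 1
Block 6 (0001000): 1 one → 0
Block 7 (0001011): 3 ones → 0
Block 8 (0010010): 2 ones → 0
Block 9 (1101110): 5 ones → 1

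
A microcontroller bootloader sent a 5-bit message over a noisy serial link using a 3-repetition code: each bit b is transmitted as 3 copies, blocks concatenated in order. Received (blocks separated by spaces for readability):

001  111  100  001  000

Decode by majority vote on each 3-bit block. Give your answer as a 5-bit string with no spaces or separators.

01000

Block 1 (001): 1 one → 0
Block 2 (111): 3 ones → 1
Block 3 (100): 1 one → 0
Block 4 (001): 1 one → 0
Block 5 (000): 0 ones → 0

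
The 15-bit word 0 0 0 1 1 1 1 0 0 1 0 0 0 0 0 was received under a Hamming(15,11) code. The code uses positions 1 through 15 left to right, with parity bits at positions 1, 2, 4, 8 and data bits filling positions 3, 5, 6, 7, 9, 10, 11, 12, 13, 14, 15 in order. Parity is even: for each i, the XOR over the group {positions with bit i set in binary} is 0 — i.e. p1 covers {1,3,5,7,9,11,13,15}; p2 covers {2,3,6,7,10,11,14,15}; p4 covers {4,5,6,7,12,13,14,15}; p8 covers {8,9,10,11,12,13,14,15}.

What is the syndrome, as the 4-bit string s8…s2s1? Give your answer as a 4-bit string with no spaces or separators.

1010

s1 (pos 1,3,5,7,9,11,13,15): 0⊕0⊕1⊕1⊕0⊕0⊕0⊕0 = 0
s2 (pos 2,3,6,7,10,11,14,15): 0⊕0⊕1⊕1⊕1⊕0⊕0⊕0 = 1
s4 (pos 4,5,6,7,12,13,14,15): 1⊕1⊕1⊕1⊕0⊕0⊕0⊕0 = 0
s8 (pos 8,9,10,11,12,13,14,15): 0⊕0⊕1⊕0⊕0⊕0⊕0⊕0 = 1
Syndrome s8…s1 = 1010 → error at position 10.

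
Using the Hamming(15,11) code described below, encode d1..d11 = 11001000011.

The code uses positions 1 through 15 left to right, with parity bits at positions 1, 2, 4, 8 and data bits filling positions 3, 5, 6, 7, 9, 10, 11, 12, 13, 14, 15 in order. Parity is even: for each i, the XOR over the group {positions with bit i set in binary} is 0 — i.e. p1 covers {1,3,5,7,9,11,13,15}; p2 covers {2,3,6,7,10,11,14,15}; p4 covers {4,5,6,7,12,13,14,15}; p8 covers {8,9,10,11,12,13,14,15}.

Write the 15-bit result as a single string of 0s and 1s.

011110011000011

Place data at non-parity positions: p1 p2 1 p4 1 0 0 p8 1 0 0 0 0 1 1
p1 (pos 1,3,5,7,9,11,13,15): XOR of data positions = 1⊕1⊕0⊕1⊕0⊕0⊕1 = 0
p2 (pos 2,3,6,7,10,11,14,15): XOR of data positions = 1⊕0⊕0⊕0⊕0⊕1⊕1 = 1
p4 (pos 4,5,6,7,12,13,14,15): XOR of data positions = 1⊕0⊕0⊕0⊕0⊕1⊕1 = 1
p8 (pos 8,9,10,11,12,13,14,15): XOR of data positions = 1⊕0⊕0⊕0⊕0⊕1⊕1 = 1
Codeword: 011110011000011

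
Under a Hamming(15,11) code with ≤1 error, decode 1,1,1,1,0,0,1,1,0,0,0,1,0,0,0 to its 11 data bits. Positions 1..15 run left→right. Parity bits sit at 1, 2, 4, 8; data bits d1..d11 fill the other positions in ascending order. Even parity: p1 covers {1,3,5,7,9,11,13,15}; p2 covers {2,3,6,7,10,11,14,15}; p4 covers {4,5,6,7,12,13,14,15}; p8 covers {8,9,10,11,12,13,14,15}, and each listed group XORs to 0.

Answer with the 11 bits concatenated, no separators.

s1 (pos 1,3,5,7,9,11,13,15): 1⊕1⊕0⊕1⊕0⊕0⊕0⊕0 = 1
s2 (pos 2,3,6,7,10,11,14,15): 1⊕1⊕0⊕1⊕0⊕0⊕0⊕0 = 1
s4 (pos 4,5,6,7,12,13,14,15): 1⊕0⊕0⊕1⊕1⊕0⊕0⊕0 = 1
s8 (pos 8,9,10,11,12,13,14,15): 1⊕0⊕0⊕0⊕1⊕0⊕0⊕0 = 0
Syndrome s8…s1 = 0111 → error at position 7.
Flip position 7: 111100110001000 → 111100010001000
Read data bits from positions 3,5,6,7,9,10,11,12,13,14,15: 10000001000

10000001000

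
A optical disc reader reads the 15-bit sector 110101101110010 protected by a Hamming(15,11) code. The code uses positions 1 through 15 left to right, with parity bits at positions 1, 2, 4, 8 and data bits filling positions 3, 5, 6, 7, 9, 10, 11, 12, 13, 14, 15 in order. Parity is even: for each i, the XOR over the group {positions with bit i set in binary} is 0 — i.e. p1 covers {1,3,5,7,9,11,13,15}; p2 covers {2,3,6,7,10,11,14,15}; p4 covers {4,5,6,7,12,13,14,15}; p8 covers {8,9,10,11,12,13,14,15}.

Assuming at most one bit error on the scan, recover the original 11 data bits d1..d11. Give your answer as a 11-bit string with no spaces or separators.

00111110010

s1 (pos 1,3,5,7,9,11,13,15): 1⊕0⊕0⊕1⊕1⊕1⊕0⊕0 = 0
s2 (pos 2,3,6,7,10,11,14,15): 1⊕0⊕1⊕1⊕1⊕1⊕1⊕0 = 0
s4 (pos 4,5,6,7,12,13,14,15): 1⊕0⊕1⊕1⊕0⊕0⊕1⊕0 = 0
s8 (pos 8,9,10,11,12,13,14,15): 0⊕1⊕1⊕1⊕0⊕0⊕1⊕0 = 0
Syndrome s8…s1 = 0000 → no error.
Read data bits from positions 3,5,6,7,9,10,11,12,13,14,15: 00111110010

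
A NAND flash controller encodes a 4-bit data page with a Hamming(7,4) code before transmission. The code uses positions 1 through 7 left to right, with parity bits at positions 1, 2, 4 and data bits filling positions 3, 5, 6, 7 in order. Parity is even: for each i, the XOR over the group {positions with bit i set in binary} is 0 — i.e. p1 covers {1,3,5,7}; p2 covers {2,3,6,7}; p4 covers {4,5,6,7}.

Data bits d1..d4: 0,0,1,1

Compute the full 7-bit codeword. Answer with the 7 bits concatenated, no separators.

1000011

Place data at non-parity positions: p1 p2 0 p4 0 1 1
p1 (pos 1,3,5,7): XOR of data positions = 0⊕0⊕1 = 1
p2 (pos 2,3,6,7): XOR of data positions = 0⊕1⊕1 = 0
p4 (pos 4,5,6,7): XOR of data positions = 0⊕1⊕1 = 0
Codeword: 1000011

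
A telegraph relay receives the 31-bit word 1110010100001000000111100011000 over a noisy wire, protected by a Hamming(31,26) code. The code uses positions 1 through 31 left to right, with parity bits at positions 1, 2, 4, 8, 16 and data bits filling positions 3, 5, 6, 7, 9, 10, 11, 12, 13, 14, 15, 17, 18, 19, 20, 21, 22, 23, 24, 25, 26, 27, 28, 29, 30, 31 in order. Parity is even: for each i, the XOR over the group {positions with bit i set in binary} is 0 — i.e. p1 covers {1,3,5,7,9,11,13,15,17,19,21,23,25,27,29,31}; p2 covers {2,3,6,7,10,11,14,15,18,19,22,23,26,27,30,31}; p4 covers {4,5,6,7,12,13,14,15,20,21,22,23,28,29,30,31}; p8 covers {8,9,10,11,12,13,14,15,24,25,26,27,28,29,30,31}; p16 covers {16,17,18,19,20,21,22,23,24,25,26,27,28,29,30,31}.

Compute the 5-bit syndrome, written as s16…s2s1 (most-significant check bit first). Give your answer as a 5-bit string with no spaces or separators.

s1 (pos 1,3,5,7,9,11,13,15,17,19,21,23,25,27,29,31): 1⊕1⊕0⊕0⊕0⊕0⊕1⊕0⊕0⊕0⊕1⊕1⊕0⊕1⊕0⊕0 = 0
s2 (pos 2,3,6,7,10,11,14,15,18,19,22,23,26,27,30,31): 1⊕1⊕1⊕0⊕0⊕0⊕0⊕0⊕0⊕0⊕1⊕1⊕0⊕1⊕0⊕0 = 0
s4 (pos 4,5,6,7,12,13,14,15,20,21,22,23,28,29,30,31): 0⊕0⊕1⊕0⊕0⊕1⊕0⊕0⊕1⊕1⊕1⊕1⊕1⊕0⊕0⊕0 = 1
s8 (pos 8,9,10,11,12,13,14,15,24,25,26,27,28,29,30,31): 1⊕0⊕0⊕0⊕0⊕1⊕0⊕0⊕0⊕0⊕0⊕1⊕1⊕0⊕0⊕0 = 0
s16 (pos 16,17,18,19,20,21,22,23,24,25,26,27,28,29,30,31): 0⊕0⊕0⊕0⊕1⊕1⊕1⊕1⊕0⊕0⊕0⊕1⊕1⊕0⊕0⊕0 = 0
Syndrome s16…s1 = 00100 → error at position 4.

00100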